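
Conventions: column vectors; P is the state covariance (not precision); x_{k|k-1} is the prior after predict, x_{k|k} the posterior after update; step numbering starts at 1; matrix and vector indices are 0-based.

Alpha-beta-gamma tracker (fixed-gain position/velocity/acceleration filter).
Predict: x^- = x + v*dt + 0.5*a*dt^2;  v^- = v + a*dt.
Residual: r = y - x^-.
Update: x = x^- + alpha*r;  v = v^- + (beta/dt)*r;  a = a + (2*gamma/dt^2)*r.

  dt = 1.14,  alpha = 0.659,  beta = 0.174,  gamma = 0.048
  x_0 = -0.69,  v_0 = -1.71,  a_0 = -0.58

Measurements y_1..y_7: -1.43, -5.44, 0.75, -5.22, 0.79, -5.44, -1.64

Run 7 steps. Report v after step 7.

step 1: x_pred=-3.0163  r=1.5863  x^+=-1.9709  v^+=-2.1291  a^+=-0.4628
step 2: x_pred=-4.6988  r=-0.7412  x^+=-5.1873  v^+=-2.7698  a^+=-0.5176
step 3: x_pred=-8.6812  r=9.4312  x^+=-2.4660  v^+=-1.9204  a^+=0.1791
step 4: x_pred=-4.5389  r=-0.6811  x^+=-4.9877  v^+=-1.8202  a^+=0.1288
step 5: x_pred=-6.9790  r=7.7690  x^+=-1.8592  v^+=-0.4875  a^+=0.7027
step 6: x_pred=-1.9584  r=-3.4816  x^+=-4.2528  v^+=-0.2179  a^+=0.4455
step 7: x_pred=-4.2117  r=2.5717  x^+=-2.5170  v^+=0.6825  a^+=0.6355

v_post = 0.6825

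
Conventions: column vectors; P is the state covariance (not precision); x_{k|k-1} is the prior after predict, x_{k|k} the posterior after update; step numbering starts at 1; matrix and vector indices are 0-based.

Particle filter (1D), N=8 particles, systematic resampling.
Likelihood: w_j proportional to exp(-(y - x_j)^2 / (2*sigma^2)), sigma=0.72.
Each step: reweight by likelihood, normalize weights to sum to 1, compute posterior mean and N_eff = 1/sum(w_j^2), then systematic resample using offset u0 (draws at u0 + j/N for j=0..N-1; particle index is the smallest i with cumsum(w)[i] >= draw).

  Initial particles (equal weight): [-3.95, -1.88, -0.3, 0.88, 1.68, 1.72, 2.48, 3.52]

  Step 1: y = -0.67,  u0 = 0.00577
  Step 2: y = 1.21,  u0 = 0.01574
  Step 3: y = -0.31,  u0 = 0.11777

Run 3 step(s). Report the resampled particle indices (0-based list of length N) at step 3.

resampled_idx = [0, 1, 2, 3, 4, 5, 6, 7]

step 1: w=[0.0000, 0.1985, 0.7139, 0.0803, 0.0040, 0.0033, 0.0001, 0.0000]  mean=-0.5043  Neff=1.8001  idx=[1, 1, 2, 2, 2, 2, 2, 2]
step 2: w=[0.0002, 0.0002, 0.1666, 0.1666, 0.1666, 0.1666, 0.1666, 0.1666]  mean=-0.3005  Neff=6.0036  idx=[2, 2, 3, 4, 5, 5, 6, 7]
step 3: w=[0.1250, 0.1250, 0.1250, 0.1250, 0.1250, 0.1250, 0.1250, 0.1250]  mean=-0.3000  Neff=8.0000  idx=[0, 1, 2, 3, 4, 5, 6, 7]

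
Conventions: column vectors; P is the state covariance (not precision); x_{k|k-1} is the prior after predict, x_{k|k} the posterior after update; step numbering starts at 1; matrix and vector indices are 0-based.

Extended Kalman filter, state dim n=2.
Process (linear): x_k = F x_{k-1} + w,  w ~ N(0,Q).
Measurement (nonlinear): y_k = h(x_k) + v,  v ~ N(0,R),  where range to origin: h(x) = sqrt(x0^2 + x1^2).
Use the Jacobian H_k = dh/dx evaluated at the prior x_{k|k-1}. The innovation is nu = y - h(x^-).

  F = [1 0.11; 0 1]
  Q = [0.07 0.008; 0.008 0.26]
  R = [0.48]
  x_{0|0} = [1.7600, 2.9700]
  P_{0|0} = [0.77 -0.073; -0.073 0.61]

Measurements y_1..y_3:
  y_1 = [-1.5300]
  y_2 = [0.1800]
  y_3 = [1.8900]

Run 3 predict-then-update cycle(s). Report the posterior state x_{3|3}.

x_post = [0.6950, 0.7929]

step 1: x^-=[2.0867, 2.9700]  P^-=[0.8313 0.0021; 0.0021 0.8700]  H_jac=[0.5749 0.8182]  S=[1.3392]  K=[0.3582; 0.5325]  nu=[-5.1598]  x^+=[0.2387, 0.2226]  P^+=[0.6595 -0.2533; -0.2533 0.4903]
step 2: x^-=[0.2632, 0.2226]  P^-=[0.6798 -0.1914; -0.1914 0.7503]  H_jac=[0.7635 0.6458]  S=[1.0005]  K=[0.3953; 0.3383]  nu=[-0.1647]  x^+=[0.1981, 0.1669]  P^+=[0.5234 -0.3251; -0.3251 0.6358]
step 3: x^-=[0.2165, 0.1669]  P^-=[0.5296 -0.2472; -0.2472 0.8958]  H_jac=[0.7919 0.6106]  S=[0.9071]  K=[0.2960; 0.3872]  nu=[1.6167]  x^+=[0.6950, 0.7929]  P^+=[0.4501 -0.3511; -0.3511 0.7598]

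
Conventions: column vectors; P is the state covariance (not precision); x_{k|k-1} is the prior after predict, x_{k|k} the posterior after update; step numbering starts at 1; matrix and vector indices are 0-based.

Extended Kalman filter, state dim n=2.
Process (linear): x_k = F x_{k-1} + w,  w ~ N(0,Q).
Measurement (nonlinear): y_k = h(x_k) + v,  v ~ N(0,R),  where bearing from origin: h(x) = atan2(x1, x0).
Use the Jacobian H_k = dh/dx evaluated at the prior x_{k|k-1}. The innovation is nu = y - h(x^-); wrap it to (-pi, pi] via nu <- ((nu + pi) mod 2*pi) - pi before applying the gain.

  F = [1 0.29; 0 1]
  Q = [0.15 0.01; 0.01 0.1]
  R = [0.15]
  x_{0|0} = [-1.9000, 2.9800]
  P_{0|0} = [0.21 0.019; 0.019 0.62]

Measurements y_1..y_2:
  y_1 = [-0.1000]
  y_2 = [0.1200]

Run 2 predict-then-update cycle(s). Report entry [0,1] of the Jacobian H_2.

step 1: x^-=[-1.0358, 2.9800]  P^-=[0.4232 0.2088; 0.2088 0.7200]  H_jac=[-0.2994 -0.1041]  S=[0.2087]  K=[-0.7110; -0.6584]  nu=[-2.0053]  x^+=[0.3901, 4.3004]  P^+=[0.3176 0.1111; 0.1111 0.6295]
step 2: x^-=[1.6372, 4.3004]  P^-=[0.5850 0.3036; 0.3036 0.7295]  H_jac=[-0.2031 0.0773]  S=[0.1690]  K=[-0.5643; -0.0311]  nu=[-1.0870]  x^+=[2.2505, 4.3342]  P^+=[0.5312 0.3007; 0.3007 0.7293]

H_jac[0,1] = 0.0773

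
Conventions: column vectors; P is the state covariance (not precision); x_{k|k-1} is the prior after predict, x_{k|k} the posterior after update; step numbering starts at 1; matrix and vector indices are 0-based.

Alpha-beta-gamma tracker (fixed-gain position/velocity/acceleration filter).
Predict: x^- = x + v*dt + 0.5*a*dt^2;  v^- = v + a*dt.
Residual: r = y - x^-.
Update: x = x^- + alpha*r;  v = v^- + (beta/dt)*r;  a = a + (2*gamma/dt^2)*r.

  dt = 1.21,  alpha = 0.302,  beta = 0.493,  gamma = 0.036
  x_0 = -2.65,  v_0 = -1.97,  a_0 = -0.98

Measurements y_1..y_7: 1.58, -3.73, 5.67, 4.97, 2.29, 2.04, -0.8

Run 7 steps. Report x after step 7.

step 1: x_pred=-5.7511  r=7.3311  x^+=-3.5371  v^+=-0.1688  a^+=-0.6195
step 2: x_pred=-4.1949  r=0.4649  x^+=-4.0545  v^+=-0.7290  a^+=-0.5966
step 3: x_pred=-5.3733  r=11.0433  x^+=-2.0382  v^+=3.0486  a^+=-0.0535
step 4: x_pred=1.6113  r=3.3587  x^+=2.6257  v^+=4.3522  a^+=0.1116
step 5: x_pred=7.9736  r=-5.6836  x^+=6.2571  v^+=2.1716  a^+=-0.1679
step 6: x_pred=8.7619  r=-6.7219  x^+=6.7319  v^+=-0.7703  a^+=-0.4984
step 7: x_pred=5.4350  r=-6.2350  x^+=3.5520  v^+=-3.9137  a^+=-0.8051

x_post = 3.5520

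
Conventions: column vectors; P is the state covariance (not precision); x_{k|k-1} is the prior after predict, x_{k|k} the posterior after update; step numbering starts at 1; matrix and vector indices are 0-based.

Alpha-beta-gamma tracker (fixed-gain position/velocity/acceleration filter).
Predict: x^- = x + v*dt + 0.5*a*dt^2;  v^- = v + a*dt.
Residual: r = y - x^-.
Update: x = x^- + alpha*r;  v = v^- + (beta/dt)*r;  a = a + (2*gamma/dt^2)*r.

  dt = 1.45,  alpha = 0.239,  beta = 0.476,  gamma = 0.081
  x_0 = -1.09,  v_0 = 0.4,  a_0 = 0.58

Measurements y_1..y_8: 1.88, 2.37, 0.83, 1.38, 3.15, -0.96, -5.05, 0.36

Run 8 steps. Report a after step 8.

a_post = 0.2758

step 1: x_pred=0.0997  r=1.7803  x^+=0.5252  v^+=1.8254  a^+=0.7172
step 2: x_pred=3.9260  r=-1.5560  x^+=3.5541  v^+=2.3545  a^+=0.5973
step 3: x_pred=7.5961  r=-6.7661  x^+=5.9790  v^+=0.9994  a^+=0.0759
step 4: x_pred=7.5080  r=-6.1280  x^+=6.0434  v^+=-0.9021  a^+=-0.3962
step 5: x_pred=4.3188  r=-1.1688  x^+=4.0395  v^+=-1.8603  a^+=-0.4863
step 6: x_pred=0.8308  r=-1.7908  x^+=0.4028  v^+=-3.1533  a^+=-0.6243
step 7: x_pred=-4.8258  r=-0.2242  x^+=-4.8794  v^+=-4.1321  a^+=-0.6415
step 8: x_pred=-11.5453  r=11.9053  x^+=-8.7000  v^+=-1.1541  a^+=0.2758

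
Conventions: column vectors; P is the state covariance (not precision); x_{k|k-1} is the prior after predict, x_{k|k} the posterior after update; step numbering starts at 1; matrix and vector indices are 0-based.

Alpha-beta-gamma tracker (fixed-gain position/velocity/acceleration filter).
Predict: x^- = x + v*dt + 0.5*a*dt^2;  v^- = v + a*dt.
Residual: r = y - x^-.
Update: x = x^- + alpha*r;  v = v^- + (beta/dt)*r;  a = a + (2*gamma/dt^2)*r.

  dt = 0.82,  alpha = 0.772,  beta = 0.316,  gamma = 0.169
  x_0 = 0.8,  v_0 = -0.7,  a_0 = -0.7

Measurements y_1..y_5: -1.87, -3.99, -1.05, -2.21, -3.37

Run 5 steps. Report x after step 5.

step 1: x_pred=-0.0093  r=-1.8607  x^+=-1.4458  v^+=-1.9910  a^+=-1.6353
step 2: x_pred=-3.6282  r=-0.3618  x^+=-3.9075  v^+=-3.4714  a^+=-1.8172
step 3: x_pred=-7.3650  r=6.3150  x^+=-2.4898  v^+=-2.5279  a^+=1.3572
step 4: x_pred=-4.1064  r=1.8964  x^+=-2.6424  v^+=-0.6842  a^+=2.3105
step 5: x_pred=-2.4266  r=-0.9434  x^+=-3.1549  v^+=0.8469  a^+=1.8363

x_post = -3.1549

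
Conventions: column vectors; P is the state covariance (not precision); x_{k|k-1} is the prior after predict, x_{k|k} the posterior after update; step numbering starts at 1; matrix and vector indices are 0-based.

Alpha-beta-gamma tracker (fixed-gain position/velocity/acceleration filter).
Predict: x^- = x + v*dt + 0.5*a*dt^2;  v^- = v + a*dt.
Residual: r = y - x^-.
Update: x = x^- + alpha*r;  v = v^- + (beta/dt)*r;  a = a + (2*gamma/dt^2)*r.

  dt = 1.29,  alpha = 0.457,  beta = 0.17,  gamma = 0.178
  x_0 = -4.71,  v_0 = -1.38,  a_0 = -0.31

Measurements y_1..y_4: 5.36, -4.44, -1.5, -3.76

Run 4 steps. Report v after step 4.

step 1: x_pred=-6.7481  r=12.1081  x^+=-1.2147  v^+=-0.1843  a^+=2.2803
step 2: x_pred=0.4449  r=-4.8849  x^+=-1.7875  v^+=2.1136  a^+=1.2353
step 3: x_pred=1.9668  r=-3.4668  x^+=0.3825  v^+=3.2502  a^+=0.4936
step 4: x_pred=4.9859  r=-8.7459  x^+=0.9890  v^+=2.7344  a^+=-1.3774

v_post = 2.7344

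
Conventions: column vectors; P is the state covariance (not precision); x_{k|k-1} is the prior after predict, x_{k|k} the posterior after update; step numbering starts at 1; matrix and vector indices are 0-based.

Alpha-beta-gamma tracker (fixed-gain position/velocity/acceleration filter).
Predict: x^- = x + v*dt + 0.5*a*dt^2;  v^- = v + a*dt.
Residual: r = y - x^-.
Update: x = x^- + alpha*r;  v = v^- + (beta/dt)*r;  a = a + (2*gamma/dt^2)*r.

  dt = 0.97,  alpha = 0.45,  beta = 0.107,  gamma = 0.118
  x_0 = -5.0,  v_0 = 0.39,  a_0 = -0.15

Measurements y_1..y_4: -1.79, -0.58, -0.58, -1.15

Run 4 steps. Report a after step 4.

a_post = -0.0133

step 1: x_pred=-4.6923  r=2.9023  x^+=-3.3862  v^+=0.5646  a^+=0.5780
step 2: x_pred=-2.5666  r=1.9866  x^+=-1.6727  v^+=1.3444  a^+=1.0763
step 3: x_pred=0.1378  r=-0.7178  x^+=-0.1852  v^+=2.3092  a^+=0.8962
step 4: x_pred=2.4763  r=-3.6263  x^+=0.8445  v^+=2.7785  a^+=-0.0133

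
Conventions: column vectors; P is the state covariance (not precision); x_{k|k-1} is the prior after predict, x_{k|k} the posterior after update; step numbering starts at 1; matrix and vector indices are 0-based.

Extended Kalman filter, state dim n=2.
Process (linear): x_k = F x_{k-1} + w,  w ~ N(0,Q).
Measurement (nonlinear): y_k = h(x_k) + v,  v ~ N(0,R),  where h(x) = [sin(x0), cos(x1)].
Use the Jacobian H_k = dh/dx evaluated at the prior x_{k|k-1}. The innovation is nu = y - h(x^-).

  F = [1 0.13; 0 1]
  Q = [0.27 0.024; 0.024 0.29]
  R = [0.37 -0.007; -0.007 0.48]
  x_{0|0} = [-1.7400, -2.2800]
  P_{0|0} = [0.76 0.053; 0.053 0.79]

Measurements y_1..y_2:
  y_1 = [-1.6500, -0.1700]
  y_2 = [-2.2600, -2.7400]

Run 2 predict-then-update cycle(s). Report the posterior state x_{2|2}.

x_post = [-1.7006, -3.3909]

step 1: x^-=[-2.0364, -2.2800]  P^-=[1.0571 0.1797; 0.1797 1.0800]  H_jac=[-0.4490 0.0000; 0.0000 0.7589]  S=[0.5831 -0.0682; -0.0682 1.1020]  K=[-0.8053 0.0739; -0.0517 0.7405]  nu=[-0.7564, 0.4812]  x^+=[-1.3917, -1.8845]  P^+=[0.6648 0.0542; 0.0542 0.4689]
step 2: x^-=[-1.6366, -1.8845]  P^-=[0.9568 0.1391; 0.1391 0.7589]  H_jac=[-0.0658 0.0000; 0.0000 0.9512]  S=[0.3741 -0.0157; -0.0157 1.1666]  K=[-0.1636 0.1112; 0.0015 0.6188]  nu=[-1.2622, -2.4314]  x^+=[-1.7006, -3.3909]  P^+=[0.9318 0.0573; 0.0573 0.3122]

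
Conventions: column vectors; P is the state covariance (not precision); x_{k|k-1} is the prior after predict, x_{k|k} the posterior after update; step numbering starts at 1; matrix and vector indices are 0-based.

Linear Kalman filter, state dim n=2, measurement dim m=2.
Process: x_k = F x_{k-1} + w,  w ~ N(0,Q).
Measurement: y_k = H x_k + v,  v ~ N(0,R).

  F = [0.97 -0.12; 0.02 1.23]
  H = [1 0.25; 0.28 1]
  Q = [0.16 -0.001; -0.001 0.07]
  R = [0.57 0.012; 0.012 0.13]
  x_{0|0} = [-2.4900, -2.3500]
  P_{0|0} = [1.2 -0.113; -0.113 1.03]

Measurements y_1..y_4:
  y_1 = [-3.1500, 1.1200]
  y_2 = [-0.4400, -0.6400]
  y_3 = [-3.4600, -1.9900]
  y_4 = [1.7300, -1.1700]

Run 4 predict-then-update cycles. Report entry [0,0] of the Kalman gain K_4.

K[0,0] = 0.4313

step 1: x^-=[-2.1333, -2.9403]  P^-=[1.3302 -0.2643; -0.2643 1.6232]  S=[1.8695 0.5075; 0.5075 1.7095]  K=[0.7168 -0.1495; -0.1852 0.9612]  nu=[-0.2816, 4.6576]  x^+=[-3.0315, 1.5889]  P^+=[0.4403 -0.1341; -0.1341 0.1603]
step 2: x^-=[-3.1312, 1.8937]  P^-=[0.6078 -0.1758; -0.1758 0.3061]  S=[1.1090 0.0706; 0.0706 0.3853]  K=[0.5154 -0.1090; -0.1335 0.6911]  nu=[2.2178, -1.6570]  x^+=[-1.8076, 0.4524]  P^+=[0.3166 -0.0966; -0.0966 0.1153]
step 3: x^-=[-1.8077, 0.5203]  P^-=[0.4821 -0.1269; -0.1269 0.2398]  S=[1.0036 0.0711; 0.0711 0.3365]  K=[0.4538 -0.0720; -0.1114 0.6306]  nu=[-1.7824, -2.0042]  x^+=[-2.4722, -0.5448]  P^+=[0.2783 -0.0818; -0.0818 0.1035]
step 4: x^-=[-2.3327, -0.7196]  P^-=[0.4424 -0.1083; -0.1083 0.2227]  S=[0.9721 0.0756; 0.0756 0.3268]  K=[0.4313 -0.0523; -0.1018 0.6124]  nu=[4.2426, 0.2027]  x^+=[-0.5136, -1.0273]  P^+=[0.2641 -0.0756; -0.0756 0.0995]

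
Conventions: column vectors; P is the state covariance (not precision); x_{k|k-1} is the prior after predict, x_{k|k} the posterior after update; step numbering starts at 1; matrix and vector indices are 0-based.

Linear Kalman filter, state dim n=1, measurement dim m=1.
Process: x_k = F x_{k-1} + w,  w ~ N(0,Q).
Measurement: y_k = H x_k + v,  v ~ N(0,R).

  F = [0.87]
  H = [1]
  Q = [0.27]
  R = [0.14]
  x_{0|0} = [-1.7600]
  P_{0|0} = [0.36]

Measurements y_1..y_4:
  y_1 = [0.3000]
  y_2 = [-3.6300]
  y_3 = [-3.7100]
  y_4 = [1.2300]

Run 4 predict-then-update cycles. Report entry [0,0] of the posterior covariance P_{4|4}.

P_post[0,0] = 0.0996

step 1: x^-=[-1.5312]  P^-=[0.5425]  S=[0.6825]  K=[0.7949]  nu=[1.8312]  x^+=[-0.0756]  P^+=[0.1113]
step 2: x^-=[-0.0658]  P^-=[0.3542]  S=[0.4942]  K=[0.7167]  nu=[-3.5642]  x^+=[-2.6204]  P^+=[0.1003]
step 3: x^-=[-2.2797]  P^-=[0.3459]  S=[0.4859]  K=[0.7119]  nu=[-1.4303]  x^+=[-3.2979]  P^+=[0.0997]
step 4: x^-=[-2.8692]  P^-=[0.3454]  S=[0.4854]  K=[0.7116]  nu=[4.0992]  x^+=[0.0478]  P^+=[0.0996]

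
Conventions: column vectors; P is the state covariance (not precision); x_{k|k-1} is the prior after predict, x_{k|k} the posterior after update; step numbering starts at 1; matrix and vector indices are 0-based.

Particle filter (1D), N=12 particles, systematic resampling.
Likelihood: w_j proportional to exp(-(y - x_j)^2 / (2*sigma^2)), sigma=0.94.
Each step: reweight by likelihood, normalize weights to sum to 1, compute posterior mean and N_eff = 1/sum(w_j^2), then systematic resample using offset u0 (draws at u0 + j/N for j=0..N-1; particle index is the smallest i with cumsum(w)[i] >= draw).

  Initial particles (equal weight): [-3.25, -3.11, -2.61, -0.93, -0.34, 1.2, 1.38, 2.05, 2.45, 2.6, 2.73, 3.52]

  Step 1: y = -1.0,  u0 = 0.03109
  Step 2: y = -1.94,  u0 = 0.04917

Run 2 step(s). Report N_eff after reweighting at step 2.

step 1: w=[0.0252, 0.0356, 0.1021, 0.4413, 0.3459, 0.0286, 0.0179, 0.0023, 0.0005, 0.0003, 0.0002, 0.0000]  mean=-0.9210  Neff=3.0498  idx=[1, 2, 3, 3, 3, 3, 3, 4, 4, 4, 4, 4]
step 2: w=[0.0883, 0.1486, 0.1076, 0.1076, 0.1076, 0.1076, 0.1076, 0.0450, 0.0450, 0.0450, 0.0450, 0.0450]  mean=-1.2395  Neff=10.2136  idx=[0, 1, 1, 2, 3, 4, 4, 5, 6, 7, 9, 11]

N_eff = 10.2136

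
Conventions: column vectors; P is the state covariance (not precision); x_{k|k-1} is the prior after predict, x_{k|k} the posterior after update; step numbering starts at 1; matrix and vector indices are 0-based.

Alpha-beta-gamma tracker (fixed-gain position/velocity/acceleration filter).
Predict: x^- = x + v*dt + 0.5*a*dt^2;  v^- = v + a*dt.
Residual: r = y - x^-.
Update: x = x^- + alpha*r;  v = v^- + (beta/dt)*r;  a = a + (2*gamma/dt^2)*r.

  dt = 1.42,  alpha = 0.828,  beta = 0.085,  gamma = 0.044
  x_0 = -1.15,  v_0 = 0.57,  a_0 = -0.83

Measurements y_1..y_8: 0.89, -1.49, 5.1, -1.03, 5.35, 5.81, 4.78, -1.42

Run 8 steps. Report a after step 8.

a_post = 0.2579

step 1: x_pred=-1.1774  r=2.0674  x^+=0.5344  v^+=-0.4848  a^+=-0.7398
step 2: x_pred=-0.8999  r=-0.5901  x^+=-1.3885  v^+=-1.5706  a^+=-0.7655
step 3: x_pred=-4.3906  r=9.4906  x^+=3.4676  v^+=-2.0896  a^+=-0.3513
step 4: x_pred=0.1462  r=-1.1762  x^+=-0.8277  v^+=-2.6589  a^+=-0.4027
step 5: x_pred=-5.0093  r=10.3593  x^+=3.5682  v^+=-2.6106  a^+=0.0494
step 6: x_pred=-0.0890  r=5.8990  x^+=4.7954  v^+=-2.1873  a^+=0.3069
step 7: x_pred=1.9988  r=2.7812  x^+=4.3016  v^+=-1.5850  a^+=0.4283
step 8: x_pred=2.4827  r=-3.9027  x^+=-0.7487  v^+=-1.2105  a^+=0.2579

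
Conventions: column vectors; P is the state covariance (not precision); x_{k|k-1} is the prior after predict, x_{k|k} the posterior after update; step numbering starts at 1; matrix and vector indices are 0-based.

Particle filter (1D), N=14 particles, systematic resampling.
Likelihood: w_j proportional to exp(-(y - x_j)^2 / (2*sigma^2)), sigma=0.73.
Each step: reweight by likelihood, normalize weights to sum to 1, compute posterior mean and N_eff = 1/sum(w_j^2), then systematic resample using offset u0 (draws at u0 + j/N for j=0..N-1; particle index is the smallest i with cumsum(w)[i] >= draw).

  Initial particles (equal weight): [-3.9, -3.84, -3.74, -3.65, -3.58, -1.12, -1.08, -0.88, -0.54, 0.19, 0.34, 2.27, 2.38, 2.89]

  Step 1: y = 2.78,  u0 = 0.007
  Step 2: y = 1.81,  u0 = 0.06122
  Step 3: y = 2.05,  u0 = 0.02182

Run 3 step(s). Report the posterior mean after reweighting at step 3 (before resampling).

step 1: w=[0.0000, 0.0000, 0.0000, 0.0000, 0.0000, 0.0000, 0.0000, 0.0000, 0.0000, 0.0007, 0.0014, 0.2969, 0.3262, 0.3747]  mean=2.5340  Neff=2.9851  idx=[11, 11, 11, 11, 11, 12, 12, 12, 12, 13, 13, 13, 13, 13]
step 2: w=[0.0940, 0.0940, 0.0940, 0.0940, 0.0940, 0.0845, 0.0845, 0.0845, 0.0845, 0.0384, 0.0384, 0.0384, 0.0384, 0.0384]  mean=2.4262  Neff=12.4806  idx=[0, 1, 2, 2, 3, 4, 5, 6, 6, 7, 8, 10, 11, 13]
step 3: w=[0.0810, 0.0810, 0.0810, 0.0810, 0.0810, 0.0810, 0.0765, 0.0765, 0.0765, 0.0765, 0.0765, 0.0437, 0.0437, 0.0437]  mean=2.3934  Neff=13.4386  idx=[0, 1, 2, 2, 3, 4, 5, 6, 7, 8, 9, 10, 11, 12]

post_mean = 2.3934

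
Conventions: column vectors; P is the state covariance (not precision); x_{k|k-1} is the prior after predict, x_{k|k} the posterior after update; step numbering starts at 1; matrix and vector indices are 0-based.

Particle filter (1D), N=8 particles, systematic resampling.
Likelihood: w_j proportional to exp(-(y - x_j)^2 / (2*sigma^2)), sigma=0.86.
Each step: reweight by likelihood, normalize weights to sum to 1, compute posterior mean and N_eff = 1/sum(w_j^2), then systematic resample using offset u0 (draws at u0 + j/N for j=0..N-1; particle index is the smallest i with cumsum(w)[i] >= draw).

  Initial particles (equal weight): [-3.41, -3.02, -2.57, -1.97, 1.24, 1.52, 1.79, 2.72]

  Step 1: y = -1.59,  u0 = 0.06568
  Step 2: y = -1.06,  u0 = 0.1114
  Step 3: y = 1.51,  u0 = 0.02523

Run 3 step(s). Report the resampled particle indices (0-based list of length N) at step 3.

step 1: w=[0.0594, 0.1399, 0.2913, 0.5058, 0.0025, 0.0008, 0.0002, 0.0000]  mean=-2.3656  Neff=2.7487  idx=[1, 1, 2, 2, 3, 3, 3, 3]
step 2: w=[0.0260, 0.0260, 0.0748, 0.0748, 0.1996, 0.1996, 0.1996, 0.1996]  mean=-2.1144  Neff=5.8176  idx=[2, 4, 4, 5, 6, 6, 7, 7]
step 3: w=[0.0066, 0.1419, 0.1419, 0.1419, 0.1419, 0.1419, 0.1419, 0.1419]  mean=-1.9740  Neff=7.0913  idx=[1, 2, 2, 3, 4, 5, 6, 7]

resampled_idx = [1, 2, 2, 3, 4, 5, 6, 7]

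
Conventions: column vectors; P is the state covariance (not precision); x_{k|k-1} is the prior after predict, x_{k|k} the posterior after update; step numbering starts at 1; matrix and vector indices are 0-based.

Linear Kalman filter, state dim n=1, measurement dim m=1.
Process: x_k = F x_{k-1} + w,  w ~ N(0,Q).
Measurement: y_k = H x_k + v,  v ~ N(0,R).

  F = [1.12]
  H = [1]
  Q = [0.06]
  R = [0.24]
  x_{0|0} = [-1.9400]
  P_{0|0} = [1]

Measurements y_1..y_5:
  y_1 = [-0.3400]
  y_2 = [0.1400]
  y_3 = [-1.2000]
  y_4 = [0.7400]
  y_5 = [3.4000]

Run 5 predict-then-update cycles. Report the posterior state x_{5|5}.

step 1: x^-=[-2.1728]  P^-=[1.3144]  S=[1.5544]  K=[0.8456]  nu=[1.8328]  x^+=[-0.6230]  P^+=[0.2029]
step 2: x^-=[-0.6977]  P^-=[0.3146]  S=[0.5546]  K=[0.5672]  nu=[0.8377]  x^+=[-0.2225]  P^+=[0.1361]
step 3: x^-=[-0.2493]  P^-=[0.2308]  S=[0.4708]  K=[0.4902]  nu=[-0.9507]  x^+=[-0.7153]  P^+=[0.1176]
step 4: x^-=[-0.8011]  P^-=[0.2076]  S=[0.4476]  K=[0.4638]  nu=[1.5411]  x^+=[-0.0864]  P^+=[0.1113]
step 5: x^-=[-0.0968]  P^-=[0.1996]  S=[0.4396]  K=[0.4541]  nu=[3.4968]  x^+=[1.4910]  P^+=[0.1090]

x_post = [1.4910]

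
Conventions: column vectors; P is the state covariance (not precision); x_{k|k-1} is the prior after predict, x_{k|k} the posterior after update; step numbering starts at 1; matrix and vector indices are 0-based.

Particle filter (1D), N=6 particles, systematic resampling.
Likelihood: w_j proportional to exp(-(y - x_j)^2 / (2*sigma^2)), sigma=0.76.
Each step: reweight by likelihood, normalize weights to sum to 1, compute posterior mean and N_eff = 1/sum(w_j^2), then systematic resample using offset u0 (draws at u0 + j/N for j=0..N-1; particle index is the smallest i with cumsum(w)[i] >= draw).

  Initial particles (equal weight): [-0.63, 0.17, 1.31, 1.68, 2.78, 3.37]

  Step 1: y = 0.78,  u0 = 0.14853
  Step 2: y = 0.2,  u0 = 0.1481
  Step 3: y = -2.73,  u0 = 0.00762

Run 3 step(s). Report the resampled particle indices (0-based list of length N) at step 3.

step 1: w=[0.0807, 0.3267, 0.3535, 0.2236, 0.0141, 0.0014]  mean=0.8874  Neff=3.4670  idx=[1, 1, 2, 2, 3, 3]
step 2: w=[0.3345, 0.3345, 0.1152, 0.1152, 0.0503, 0.0503]  mean=0.5845  Neff=3.9154  idx=[0, 0, 1, 1, 3, 5]
step 3: w=[0.2499, 0.2499, 0.2499, 0.2499, 0.0003, 0.0000]  mean=0.1703  Neff=4.0023  idx=[0, 0, 1, 2, 2, 3]

resampled_idx = [0, 0, 1, 2, 2, 3]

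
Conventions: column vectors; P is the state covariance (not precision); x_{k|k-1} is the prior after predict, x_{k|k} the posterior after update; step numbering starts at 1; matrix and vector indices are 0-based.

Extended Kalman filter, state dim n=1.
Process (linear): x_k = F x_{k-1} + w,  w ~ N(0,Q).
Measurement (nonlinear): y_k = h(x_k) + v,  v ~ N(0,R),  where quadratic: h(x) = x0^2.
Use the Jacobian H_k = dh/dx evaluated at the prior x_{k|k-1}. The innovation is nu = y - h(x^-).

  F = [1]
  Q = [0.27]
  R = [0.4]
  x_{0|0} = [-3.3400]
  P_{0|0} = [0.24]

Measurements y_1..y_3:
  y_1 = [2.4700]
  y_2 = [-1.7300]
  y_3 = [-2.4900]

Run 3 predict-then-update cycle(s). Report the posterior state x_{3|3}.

x_post = [0.5341]

step 1: x^-=[-3.3400]  P^-=[0.5100]  H_jac=[-6.6800]  S=[23.1574]  K=[-0.1471]  nu=[-8.6856]  x^+=[-2.0622]  P^+=[0.0088]
step 2: x^-=[-2.0622]  P^-=[0.2788]  H_jac=[-4.1244]  S=[5.1428]  K=[-0.2236]  nu=[-5.9827]  x^+=[-0.7245]  P^+=[0.0217]
step 3: x^-=[-0.7245]  P^-=[0.2917]  H_jac=[-1.4490]  S=[1.0124]  K=[-0.4175]  nu=[-3.0149]  x^+=[0.5341]  P^+=[0.1152]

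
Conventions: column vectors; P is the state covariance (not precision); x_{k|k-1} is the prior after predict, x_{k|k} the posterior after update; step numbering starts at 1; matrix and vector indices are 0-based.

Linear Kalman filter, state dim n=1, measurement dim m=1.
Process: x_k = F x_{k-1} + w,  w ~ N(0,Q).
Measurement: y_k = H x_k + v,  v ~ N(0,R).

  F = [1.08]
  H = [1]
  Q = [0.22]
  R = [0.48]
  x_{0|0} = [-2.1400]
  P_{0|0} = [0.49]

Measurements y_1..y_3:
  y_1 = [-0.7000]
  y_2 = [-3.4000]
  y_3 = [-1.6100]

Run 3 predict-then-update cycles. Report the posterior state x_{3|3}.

x_post = [-2.1263]

step 1: x^-=[-2.3112]  P^-=[0.7915]  S=[1.2715]  K=[0.6225]  nu=[1.6112]  x^+=[-1.3082]  P^+=[0.2988]
step 2: x^-=[-1.4129]  P^-=[0.5685]  S=[1.0485]  K=[0.5422]  nu=[-1.9871]  x^+=[-2.4903]  P^+=[0.2603]
step 3: x^-=[-2.6895]  P^-=[0.5236]  S=[1.0036]  K=[0.5217]  nu=[1.0795]  x^+=[-2.1263]  P^+=[0.2504]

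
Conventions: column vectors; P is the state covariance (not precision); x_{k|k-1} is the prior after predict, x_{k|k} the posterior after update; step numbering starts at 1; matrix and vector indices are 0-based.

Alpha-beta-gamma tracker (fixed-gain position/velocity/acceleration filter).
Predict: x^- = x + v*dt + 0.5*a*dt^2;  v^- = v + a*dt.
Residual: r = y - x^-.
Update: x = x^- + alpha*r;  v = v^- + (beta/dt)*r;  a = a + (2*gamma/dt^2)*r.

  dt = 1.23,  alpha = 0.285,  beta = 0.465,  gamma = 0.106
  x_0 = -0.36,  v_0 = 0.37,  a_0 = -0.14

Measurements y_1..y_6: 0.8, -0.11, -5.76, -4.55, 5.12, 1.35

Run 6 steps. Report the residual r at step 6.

step 1: x_pred=-0.0108  r=0.8108  x^+=0.2203  v^+=0.5043  a^+=-0.0264
step 2: x_pred=0.8206  r=-0.9306  x^+=0.5554  v^+=0.1200  a^+=-0.1568
step 3: x_pred=0.5845  r=-6.3445  x^+=-1.2237  v^+=-2.4713  a^+=-1.0458
step 4: x_pred=-5.0546  r=0.5046  x^+=-4.9108  v^+=-3.5669  a^+=-0.9751
step 5: x_pred=-10.0357  r=15.1557  x^+=-5.7164  v^+=0.9633  a^+=1.1486
step 6: x_pred=-3.6627  r=5.0127  x^+=-2.2341  v^+=4.2711  a^+=1.8510

resid = 5.0127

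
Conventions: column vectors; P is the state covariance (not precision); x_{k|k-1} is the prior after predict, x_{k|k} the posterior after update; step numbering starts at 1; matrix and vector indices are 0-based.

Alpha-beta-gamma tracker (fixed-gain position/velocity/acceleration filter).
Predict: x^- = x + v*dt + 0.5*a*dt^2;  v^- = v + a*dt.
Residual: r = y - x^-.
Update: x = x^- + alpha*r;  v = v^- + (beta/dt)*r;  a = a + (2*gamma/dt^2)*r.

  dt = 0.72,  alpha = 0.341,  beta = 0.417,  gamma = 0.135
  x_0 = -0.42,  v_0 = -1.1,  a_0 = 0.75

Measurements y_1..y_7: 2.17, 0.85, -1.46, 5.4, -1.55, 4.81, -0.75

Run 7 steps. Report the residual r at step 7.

resid = -2.2008

step 1: x_pred=-1.0176  r=3.1876  x^+=0.0694  v^+=1.2862  a^+=2.4102
step 2: x_pred=1.6201  r=-0.7701  x^+=1.3575  v^+=2.5755  a^+=2.0091
step 3: x_pred=3.7326  r=-5.1926  x^+=1.9619  v^+=1.0146  a^+=-0.6954
step 4: x_pred=2.5122  r=2.8878  x^+=3.4970  v^+=2.1865  a^+=0.8087
step 5: x_pred=5.2808  r=-6.8308  x^+=2.9515  v^+=-1.1875  a^+=-2.7491
step 6: x_pred=1.3840  r=3.4260  x^+=2.5522  v^+=-1.1826  a^+=-0.9647
step 7: x_pred=1.4508  r=-2.2008  x^+=0.7003  v^+=-3.1517  a^+=-2.1109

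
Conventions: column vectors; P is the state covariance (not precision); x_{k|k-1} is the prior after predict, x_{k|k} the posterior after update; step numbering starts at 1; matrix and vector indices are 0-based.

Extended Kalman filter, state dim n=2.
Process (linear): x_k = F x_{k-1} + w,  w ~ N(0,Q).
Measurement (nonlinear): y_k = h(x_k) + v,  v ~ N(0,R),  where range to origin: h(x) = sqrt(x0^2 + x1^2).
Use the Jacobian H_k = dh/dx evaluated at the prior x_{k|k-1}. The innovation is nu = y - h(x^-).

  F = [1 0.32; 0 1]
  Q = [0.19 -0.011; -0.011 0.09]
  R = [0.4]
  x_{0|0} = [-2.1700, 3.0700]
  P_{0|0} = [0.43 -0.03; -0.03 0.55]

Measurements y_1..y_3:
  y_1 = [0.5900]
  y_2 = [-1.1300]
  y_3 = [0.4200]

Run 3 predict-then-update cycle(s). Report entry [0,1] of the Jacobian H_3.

H_jac[0,1] = 0.5187

step 1: x^-=[-1.1876, 3.0700]  P^-=[0.6571 0.1350; 0.1350 0.6400]  H_jac=[-0.3608 0.9326]  S=[0.9514]  K=[-0.1169; 0.5762]  nu=[-2.7017]  x^+=[-0.8719, 1.5133]  P^+=[0.6441 0.1991; 0.1991 0.3241]
step 2: x^-=[-0.3877, 1.5133]  P^-=[0.9947 0.2918; 0.2918 0.4141]  H_jac=[-0.2482 0.9687]  S=[0.7096]  K=[0.0505; 0.4633]  nu=[-2.6921]  x^+=[-0.5235, 0.2660]  P^+=[0.9929 0.2752; 0.2752 0.2618]
step 3: x^-=[-0.4384, 0.2660]  P^-=[1.3858 0.3480; 0.3480 0.3518]  H_jac=[-0.8550 0.5187]  S=[1.1990]  K=[-0.8376; -0.0959]  nu=[-0.0928]  x^+=[-0.3607, 0.2749]  P^+=[0.5445 0.2516; 0.2516 0.3408]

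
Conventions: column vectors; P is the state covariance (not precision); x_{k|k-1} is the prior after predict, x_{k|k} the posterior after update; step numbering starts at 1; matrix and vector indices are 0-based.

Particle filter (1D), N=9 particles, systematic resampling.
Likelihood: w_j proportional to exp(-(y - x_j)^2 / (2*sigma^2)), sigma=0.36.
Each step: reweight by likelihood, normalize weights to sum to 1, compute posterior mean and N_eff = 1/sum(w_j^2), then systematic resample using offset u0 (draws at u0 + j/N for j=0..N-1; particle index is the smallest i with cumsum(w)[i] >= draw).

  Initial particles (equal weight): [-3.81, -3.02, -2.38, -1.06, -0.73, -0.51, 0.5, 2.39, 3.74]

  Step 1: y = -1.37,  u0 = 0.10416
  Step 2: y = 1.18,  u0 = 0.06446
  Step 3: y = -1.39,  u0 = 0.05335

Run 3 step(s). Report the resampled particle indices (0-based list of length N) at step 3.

step 1: w=[0.0000, 0.0000, 0.0201, 0.7091, 0.2116, 0.0592, 0.0000, 0.0000, 0.0000]  mean=-0.9842  Neff=1.8132  idx=[3, 3, 3, 3, 3, 3, 4, 4, 5]
step 2: w=[0.0002, 0.0002, 0.0002, 0.0002, 0.0002, 0.0002, 0.0430, 0.0430, 0.9127]  mean=-0.5296  Neff=1.1951  idx=[7, 8, 8, 8, 8, 8, 8, 8, 8]
step 3: w=[0.3160, 0.0855, 0.0855, 0.0855, 0.0855, 0.0855, 0.0855, 0.0855, 0.0855]  mean=-0.5795  Neff=6.3161  idx=[0, 0, 0, 1, 3, 4, 5, 7, 8]

resampled_idx = [0, 0, 0, 1, 3, 4, 5, 7, 8]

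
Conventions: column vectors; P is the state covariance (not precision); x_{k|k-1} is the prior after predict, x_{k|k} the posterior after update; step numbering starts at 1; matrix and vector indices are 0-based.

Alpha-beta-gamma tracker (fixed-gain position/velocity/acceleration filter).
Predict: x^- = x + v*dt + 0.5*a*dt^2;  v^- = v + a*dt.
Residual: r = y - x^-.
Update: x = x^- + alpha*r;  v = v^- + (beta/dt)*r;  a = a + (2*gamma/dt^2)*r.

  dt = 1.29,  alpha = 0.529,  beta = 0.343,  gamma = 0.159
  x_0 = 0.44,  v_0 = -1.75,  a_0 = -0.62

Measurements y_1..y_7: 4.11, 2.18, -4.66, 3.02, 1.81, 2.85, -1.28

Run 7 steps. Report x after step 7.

step 1: x_pred=-2.3334  r=6.4434  x^+=1.0752  v^+=-0.8366  a^+=0.6113
step 2: x_pred=0.5046  r=1.6754  x^+=1.3909  v^+=0.3975  a^+=0.9314
step 3: x_pred=2.6786  r=-7.3386  x^+=-1.2035  v^+=-0.3523  a^+=-0.4709
step 4: x_pred=-2.0497  r=5.0697  x^+=0.6322  v^+=0.3883  a^+=0.4979
step 5: x_pred=1.5473  r=0.2627  x^+=1.6862  v^+=1.1004  a^+=0.5481
step 6: x_pred=3.5617  r=-0.7117  x^+=3.1852  v^+=1.6181  a^+=0.4121
step 7: x_pred=5.6155  r=-6.8955  x^+=1.9678  v^+=0.3163  a^+=-0.9056

x_post = 1.9678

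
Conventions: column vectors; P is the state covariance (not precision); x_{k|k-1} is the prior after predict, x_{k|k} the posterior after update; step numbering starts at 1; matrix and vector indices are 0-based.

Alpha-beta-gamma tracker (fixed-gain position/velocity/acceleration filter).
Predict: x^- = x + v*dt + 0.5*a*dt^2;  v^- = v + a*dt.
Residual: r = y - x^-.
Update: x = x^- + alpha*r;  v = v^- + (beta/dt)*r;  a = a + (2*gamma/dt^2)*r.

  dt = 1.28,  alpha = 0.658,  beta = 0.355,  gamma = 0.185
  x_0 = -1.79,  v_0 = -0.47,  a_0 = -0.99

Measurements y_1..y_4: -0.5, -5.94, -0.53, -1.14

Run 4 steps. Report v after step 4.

step 1: x_pred=-3.2026  r=2.7026  x^+=-1.4243  v^+=-0.9876  a^+=-0.3797
step 2: x_pred=-2.9995  r=-2.9405  x^+=-4.9344  v^+=-2.2892  a^+=-1.0437
step 3: x_pred=-8.7195  r=8.1895  x^+=-3.3308  v^+=-1.3538  a^+=0.8057
step 4: x_pred=-4.4036  r=3.2636  x^+=-2.2562  v^+=0.5826  a^+=1.5427

v_post = 0.5826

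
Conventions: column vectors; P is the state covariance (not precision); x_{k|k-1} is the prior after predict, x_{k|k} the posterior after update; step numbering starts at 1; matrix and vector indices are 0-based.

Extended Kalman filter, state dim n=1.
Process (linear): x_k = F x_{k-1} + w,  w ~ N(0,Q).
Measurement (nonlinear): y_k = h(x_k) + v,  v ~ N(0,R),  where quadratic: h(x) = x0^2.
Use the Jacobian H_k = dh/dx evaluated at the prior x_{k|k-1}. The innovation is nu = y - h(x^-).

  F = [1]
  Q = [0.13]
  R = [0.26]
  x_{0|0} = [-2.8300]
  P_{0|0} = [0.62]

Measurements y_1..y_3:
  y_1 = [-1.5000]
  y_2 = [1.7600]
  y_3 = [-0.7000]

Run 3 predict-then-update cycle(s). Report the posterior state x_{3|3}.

x_post = [-0.5509]

step 1: x^-=[-2.8300]  P^-=[0.7500]  H_jac=[-5.6600]  S=[24.2867]  K=[-0.1748]  nu=[-9.5089]  x^+=[-1.1680]  P^+=[0.0080]
step 2: x^-=[-1.1680]  P^-=[0.1380]  H_jac=[-2.3359]  S=[1.0132]  K=[-0.3182]  nu=[0.3959]  x^+=[-1.2939]  P^+=[0.0354]
step 3: x^-=[-1.2939]  P^-=[0.1654]  H_jac=[-2.5879]  S=[1.3678]  K=[-0.3130]  nu=[-2.3743]  x^+=[-0.5509]  P^+=[0.0314]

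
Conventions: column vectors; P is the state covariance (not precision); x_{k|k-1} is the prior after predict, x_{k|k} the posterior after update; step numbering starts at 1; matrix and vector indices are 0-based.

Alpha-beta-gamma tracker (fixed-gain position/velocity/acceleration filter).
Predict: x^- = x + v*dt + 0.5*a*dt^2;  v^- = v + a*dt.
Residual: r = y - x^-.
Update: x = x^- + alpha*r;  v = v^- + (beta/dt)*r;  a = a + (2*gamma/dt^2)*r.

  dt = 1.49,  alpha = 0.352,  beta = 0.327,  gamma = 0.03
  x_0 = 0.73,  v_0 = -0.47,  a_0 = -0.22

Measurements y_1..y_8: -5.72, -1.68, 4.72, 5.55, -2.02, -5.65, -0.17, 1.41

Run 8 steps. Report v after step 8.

step 1: x_pred=-0.2145  r=-5.5055  x^+=-2.1524  v^+=-2.0061  a^+=-0.3688
step 2: x_pred=-5.5508  r=3.8708  x^+=-4.1883  v^+=-1.7060  a^+=-0.2642
step 3: x_pred=-7.0236  r=11.7436  x^+=-2.8898  v^+=0.4776  a^+=0.0532
step 4: x_pred=-2.1191  r=7.6691  x^+=0.5804  v^+=2.2400  a^+=0.2605
step 5: x_pred=4.2071  r=-6.2271  x^+=2.0152  v^+=1.2614  a^+=0.0922
step 6: x_pred=3.9970  r=-9.6470  x^+=0.6013  v^+=-0.7184  a^+=-0.1685
step 7: x_pred=-0.6562  r=0.4862  x^+=-0.4851  v^+=-0.8628  a^+=-0.1554
step 8: x_pred=-1.9432  r=3.3532  x^+=-0.7628  v^+=-0.3585  a^+=-0.0648

v_post = -0.3585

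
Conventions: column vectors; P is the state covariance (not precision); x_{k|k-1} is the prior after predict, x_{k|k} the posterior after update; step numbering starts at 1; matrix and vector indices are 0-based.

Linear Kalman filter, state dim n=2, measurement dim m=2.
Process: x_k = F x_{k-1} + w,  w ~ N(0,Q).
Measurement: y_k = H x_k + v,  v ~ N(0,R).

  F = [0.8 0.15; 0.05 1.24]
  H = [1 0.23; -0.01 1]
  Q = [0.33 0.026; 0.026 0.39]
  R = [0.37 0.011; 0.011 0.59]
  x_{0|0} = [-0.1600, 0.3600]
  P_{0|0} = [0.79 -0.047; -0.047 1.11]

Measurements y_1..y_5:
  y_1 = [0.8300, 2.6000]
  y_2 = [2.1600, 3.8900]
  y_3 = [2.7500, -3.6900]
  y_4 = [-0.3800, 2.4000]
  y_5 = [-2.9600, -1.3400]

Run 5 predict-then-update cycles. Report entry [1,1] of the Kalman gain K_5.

K[1,1] = 0.5860

step 1: x^-=[-0.0740, 0.4384]  P^-=[0.8493 0.2171; 0.2171 2.0929]  S=[1.4299 0.7005; 0.7005 2.6786]  K=[0.6775 -0.0993; 0.1217 0.7487]  nu=[0.8032, 2.1609]  x^+=[0.2556, 2.1540]  P^+=[0.2608 -0.0485; -0.0485 0.4426]
step 2: x^-=[0.5276, 2.6837]  P^-=[0.4952 0.0702; 0.0702 1.0651]  S=[0.9539 0.3211; 0.3211 1.6538]  K=[0.5594 -0.0691; 0.1218 0.6200]  nu=[1.0152, 1.2116]  x^+=[1.0117, 3.5585]  P^+=[0.2137 -0.0325; -0.0325 0.3668]
step 3: x^-=[1.3431, 4.4631]  P^-=[0.4672 0.0703; 0.0703 0.9505]  S=[0.9198 0.2951; 0.2951 1.5392]  K=[0.5454 -0.0619; 0.1237 0.5934]  nu=[0.3804, -8.1397]  x^+=[2.0546, -0.3197]  P^+=[0.2077 -0.0285; -0.0285 0.3512]
step 4: x^-=[1.5957, -0.2937]  P^-=[0.4640 0.0712; 0.0712 0.9269]  S=[0.9157 0.2906; 0.2906 1.5156]  K=[0.5437 -0.0603; 0.1242 0.5873]  nu=[-1.9081, 2.7097]  x^+=[0.3948, 1.0608]  P^+=[0.2068 -0.0275; -0.0275 0.3476]
step 5: x^-=[0.4750, 1.3352]  P^-=[0.4636 0.0714; 0.0714 0.9216]  S=[0.9152 0.2896; 0.2896 1.5102]  K=[0.5435 -0.0600; 0.1242 0.5860]  nu=[-3.7421, -2.6704]  x^+=[-1.3985, -0.6944]  P^+=[0.2067 -0.0274; -0.0274 0.3468]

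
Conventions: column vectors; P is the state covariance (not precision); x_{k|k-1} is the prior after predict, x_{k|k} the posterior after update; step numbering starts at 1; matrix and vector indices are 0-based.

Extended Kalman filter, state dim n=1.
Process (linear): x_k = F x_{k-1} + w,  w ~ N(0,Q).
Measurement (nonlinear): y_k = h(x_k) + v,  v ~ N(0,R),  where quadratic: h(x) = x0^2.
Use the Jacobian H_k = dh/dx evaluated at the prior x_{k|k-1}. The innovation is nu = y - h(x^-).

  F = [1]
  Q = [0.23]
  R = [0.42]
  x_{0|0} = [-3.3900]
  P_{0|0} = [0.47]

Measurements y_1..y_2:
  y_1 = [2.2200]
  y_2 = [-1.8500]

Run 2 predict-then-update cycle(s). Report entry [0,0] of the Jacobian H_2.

step 1: x^-=[-3.3900]  P^-=[0.7000]  H_jac=[-6.7800]  S=[32.5979]  K=[-0.1456]  nu=[-9.2721]  x^+=[-2.0401]  P^+=[0.0090]
step 2: x^-=[-2.0401]  P^-=[0.2390]  H_jac=[-4.0801]  S=[4.3990]  K=[-0.2217]  nu=[-6.0118]  x^+=[-0.7073]  P^+=[0.0228]

H_jac[0,0] = -4.0801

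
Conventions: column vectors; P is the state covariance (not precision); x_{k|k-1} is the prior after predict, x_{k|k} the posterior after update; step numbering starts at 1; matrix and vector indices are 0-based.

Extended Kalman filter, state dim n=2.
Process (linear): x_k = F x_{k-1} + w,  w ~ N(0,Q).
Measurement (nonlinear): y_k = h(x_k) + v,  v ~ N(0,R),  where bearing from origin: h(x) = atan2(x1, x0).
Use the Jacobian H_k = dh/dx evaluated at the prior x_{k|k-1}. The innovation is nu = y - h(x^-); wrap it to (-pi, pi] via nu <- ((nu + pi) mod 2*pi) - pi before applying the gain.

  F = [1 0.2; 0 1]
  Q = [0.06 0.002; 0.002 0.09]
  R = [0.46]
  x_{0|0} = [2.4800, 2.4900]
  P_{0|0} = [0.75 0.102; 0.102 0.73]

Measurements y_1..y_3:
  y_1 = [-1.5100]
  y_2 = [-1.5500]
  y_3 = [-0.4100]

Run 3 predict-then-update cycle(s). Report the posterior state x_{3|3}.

x_post = [4.1169, 1.1579]

step 1: x^-=[2.9780, 2.4900]  P^-=[0.8800 0.2500; 0.2500 0.8200]  H_jac=[-0.1652 0.1976]  S=[0.4997]  K=[-0.1921; 0.2416]  nu=[-2.2064]  x^+=[3.4019, 1.9569]  P^+=[0.8616 0.2732; 0.2732 0.7908]
step 2: x^-=[3.7933, 1.9569]  P^-=[1.0625 0.4334; 0.4334 0.8808]  H_jac=[-0.1074 0.2082]  S=[0.4911]  K=[-0.0487; 0.2787]  nu=[-2.0263]  x^+=[3.8919, 1.3922]  P^+=[1.0613 0.4400; 0.4400 0.8427]
step 3: x^-=[4.1703, 1.3922]  P^-=[1.3310 0.6106; 0.6106 0.9327]  H_jac=[-0.0720 0.2157]  S=[0.4913]  K=[0.0730; 0.3200]  nu=[-0.7322]  x^+=[4.1169, 1.1579]  P^+=[1.3284 0.5991; 0.5991 0.8824]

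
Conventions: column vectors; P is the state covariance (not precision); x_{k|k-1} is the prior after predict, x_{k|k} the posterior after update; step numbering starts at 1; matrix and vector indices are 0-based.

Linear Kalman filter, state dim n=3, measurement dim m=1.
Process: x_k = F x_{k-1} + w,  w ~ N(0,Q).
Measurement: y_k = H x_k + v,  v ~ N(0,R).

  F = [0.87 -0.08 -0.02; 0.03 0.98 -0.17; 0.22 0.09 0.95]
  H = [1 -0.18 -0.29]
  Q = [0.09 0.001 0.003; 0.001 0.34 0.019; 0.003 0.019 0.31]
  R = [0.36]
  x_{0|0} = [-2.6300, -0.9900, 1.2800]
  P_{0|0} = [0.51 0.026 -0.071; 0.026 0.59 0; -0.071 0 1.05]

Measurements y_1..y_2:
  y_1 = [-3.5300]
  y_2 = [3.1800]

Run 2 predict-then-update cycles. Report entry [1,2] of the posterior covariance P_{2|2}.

step 1: x^-=[-2.2345, -1.2667, 0.5483]  P^-=[0.4791 0.0043 0.0196; 0.0043 0.9397 -0.0889; 0.0196 -0.0889 1.2584]  S=[0.9531]  K=[0.4958; -0.1459; -0.3455]  nu=[-1.3645]  x^+=[-2.9111, -1.0676, 1.0198]  P^+=[0.2447 0.0732 0.1829; 0.0732 0.9194 -0.1369; 0.1829 -0.1369 1.1447]
step 2: x^-=[-2.4676, -1.3069, 0.2323]  P^-=[0.2646 -0.0249 0.1869; -0.0249 1.3043 -0.1942; 0.1869 -0.1942 1.4183]  S=[0.6664]  K=[0.3224; -0.3051; -0.2842]  nu=[5.4797]  x^+=[-0.7009, -2.9790, -1.3253]  P^+=[0.1953 0.0407 0.2480; 0.0407 1.2423 -0.2520; 0.2480 -0.2520 1.3645]

P_post[1,2] = -0.2520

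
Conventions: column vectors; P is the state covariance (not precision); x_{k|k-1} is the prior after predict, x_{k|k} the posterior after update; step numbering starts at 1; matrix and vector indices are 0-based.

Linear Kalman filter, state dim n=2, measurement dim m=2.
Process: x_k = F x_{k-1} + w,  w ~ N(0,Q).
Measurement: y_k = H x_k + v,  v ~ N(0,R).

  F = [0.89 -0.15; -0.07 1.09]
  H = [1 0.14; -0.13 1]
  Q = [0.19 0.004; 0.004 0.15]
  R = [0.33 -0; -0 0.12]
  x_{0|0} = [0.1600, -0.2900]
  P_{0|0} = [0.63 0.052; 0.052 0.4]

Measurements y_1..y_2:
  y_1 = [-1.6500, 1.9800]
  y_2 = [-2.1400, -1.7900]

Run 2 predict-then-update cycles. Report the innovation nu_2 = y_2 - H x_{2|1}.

step 1: x^-=[0.1859, -0.3273]  P^-=[0.6841 -0.0497; -0.0497 0.6204]  S=[1.0124 -0.0508; -0.0508 0.7649]  K=[0.6620 -0.1372; 0.0782 0.8247]  nu=[-1.7901, 2.3315]  x^+=[-1.3190, 1.4557]  P^+=[0.2168 0.0117; 0.0117 0.1005]
step 2: x^-=[-1.3923, 1.6790]  P^-=[0.3609 -0.0144; -0.0144 0.2687]  S=[0.6921 -0.0235; -0.0235 0.3985]  K=[0.5143 -0.1237; 0.0566 0.6822]  nu=[-0.9828, -3.6500]  x^+=[-1.4464, -0.8667]  P^+=[0.1687 0.0071; 0.0071 0.0828]

innov = [-0.9828, -3.6500]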